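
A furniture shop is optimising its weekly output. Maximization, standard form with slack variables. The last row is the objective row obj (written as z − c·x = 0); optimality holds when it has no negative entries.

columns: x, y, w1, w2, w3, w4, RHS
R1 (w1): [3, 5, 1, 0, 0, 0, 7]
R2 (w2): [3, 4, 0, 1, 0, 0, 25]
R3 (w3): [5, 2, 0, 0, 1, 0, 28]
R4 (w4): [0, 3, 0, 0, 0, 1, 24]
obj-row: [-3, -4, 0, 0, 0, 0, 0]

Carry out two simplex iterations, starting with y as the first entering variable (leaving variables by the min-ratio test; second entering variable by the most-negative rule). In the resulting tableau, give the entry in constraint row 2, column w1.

-1

Ratio test on column y — row 1: 7/5 = 7/5; row 2: 25/4 = 25/4; row 3: 28/2 = 14; row 4: 24/3 = 8. Minimum is 7/5 at row 1 (w1 leaves); pivot element 5.
Divide row 1 by 5; eliminate column y from the other rows.
Second iteration: most negative obj-row entry is -3/5 in column x, so x enters.
Ratio test on column x — row 1: (7/5)/(3/5) = 7/3; row 2: (97/5)/(3/5) = 97/3; row 3: (126/5)/(19/5) = 126/19; row 4: entry -9/5 ≤ 0. Minimum is 7/3 at row 1 (y leaves); pivot element 3/5.
Divide row 1 by 3/5; eliminate column x from the other rows.
After both pivots, the entry at constraint row 2, column w1 is -1.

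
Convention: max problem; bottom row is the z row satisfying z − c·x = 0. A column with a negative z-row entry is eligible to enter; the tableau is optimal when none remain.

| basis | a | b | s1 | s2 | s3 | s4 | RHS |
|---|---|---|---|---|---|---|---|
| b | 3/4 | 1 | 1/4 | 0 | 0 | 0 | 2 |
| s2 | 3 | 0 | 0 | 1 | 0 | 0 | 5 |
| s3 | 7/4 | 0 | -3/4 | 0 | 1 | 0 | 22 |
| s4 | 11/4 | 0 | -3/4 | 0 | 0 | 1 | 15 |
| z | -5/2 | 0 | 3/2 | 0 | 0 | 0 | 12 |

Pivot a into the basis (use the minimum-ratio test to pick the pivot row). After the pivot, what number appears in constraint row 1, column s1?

Ratio test on column a — row 1: 2/(3/4) = 8/3; row 2: 5/3 = 5/3; row 3: 22/(7/4) = 88/7; row 4: 15/(11/4) = 60/11. Minimum is 5/3 at row 2 (s2 leaves); pivot element 3.
Divide row 2 by 3; eliminate column a from the other rows.
Row 1 update in column s1: 1/4 − (3/4)·0 = 1/4.

1/4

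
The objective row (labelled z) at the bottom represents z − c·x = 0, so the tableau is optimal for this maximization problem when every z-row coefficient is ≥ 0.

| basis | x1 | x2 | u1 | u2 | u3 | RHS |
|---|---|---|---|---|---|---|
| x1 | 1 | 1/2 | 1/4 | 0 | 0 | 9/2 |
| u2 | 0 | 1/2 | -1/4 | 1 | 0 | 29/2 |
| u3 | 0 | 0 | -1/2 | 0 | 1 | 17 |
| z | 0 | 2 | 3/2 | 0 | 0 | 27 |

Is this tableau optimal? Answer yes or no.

yes

Every z-row coefficient is ≥ 0, so the tableau is optimal.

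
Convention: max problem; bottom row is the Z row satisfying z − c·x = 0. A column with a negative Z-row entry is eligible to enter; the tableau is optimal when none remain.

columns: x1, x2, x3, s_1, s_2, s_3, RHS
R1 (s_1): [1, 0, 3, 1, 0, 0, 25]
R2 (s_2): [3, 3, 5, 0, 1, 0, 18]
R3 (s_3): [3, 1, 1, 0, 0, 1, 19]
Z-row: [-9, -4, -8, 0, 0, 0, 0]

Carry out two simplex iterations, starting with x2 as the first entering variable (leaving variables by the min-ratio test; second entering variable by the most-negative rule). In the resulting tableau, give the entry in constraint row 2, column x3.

Ratio test on column x2 — row 1: entry 0 ≤ 0; row 2: 18/3 = 6; row 3: 19/1 = 19. Minimum is 6 at row 2 (s_2 leaves); pivot element 3.
Divide row 2 by 3; eliminate column x2 from the other rows.
Second iteration: most negative Z-row entry is -5 in column x1, so x1 enters.
Ratio test on column x1 — row 1: 25/1 = 25; row 2: 6/1 = 6; row 3: 13/2 = 13/2. Minimum is 6 at row 2 (x2 leaves); pivot element 1.
Divide row 2 by 1; eliminate column x1 from the other rows.
After both pivots, the entry at constraint row 2, column x3 is 5/3.

5/3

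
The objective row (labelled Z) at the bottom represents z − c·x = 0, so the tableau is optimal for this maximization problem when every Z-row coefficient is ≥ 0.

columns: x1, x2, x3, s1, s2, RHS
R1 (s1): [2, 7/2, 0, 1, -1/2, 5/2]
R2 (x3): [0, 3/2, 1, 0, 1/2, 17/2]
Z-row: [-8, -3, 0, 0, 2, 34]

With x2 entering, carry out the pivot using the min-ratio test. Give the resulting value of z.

Ratio test on column x2 — row 1: (5/2)/(7/2) = 5/7; row 2: (17/2)/(3/2) = 17/3. Minimum is 5/7 at row 1 (s1 leaves); pivot element 7/2.
Pivot on row 1; the Z-row RHS becomes 34 − (-3)·(5/7) = 253/7.

253/7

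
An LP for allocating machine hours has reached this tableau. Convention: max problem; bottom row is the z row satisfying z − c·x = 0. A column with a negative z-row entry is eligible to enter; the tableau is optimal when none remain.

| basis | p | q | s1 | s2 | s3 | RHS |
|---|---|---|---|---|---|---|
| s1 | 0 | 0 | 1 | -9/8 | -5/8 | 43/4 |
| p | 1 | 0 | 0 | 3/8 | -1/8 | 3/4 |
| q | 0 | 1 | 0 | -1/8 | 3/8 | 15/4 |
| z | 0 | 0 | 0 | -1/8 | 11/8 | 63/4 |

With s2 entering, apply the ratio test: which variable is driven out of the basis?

Column s2 entries and ratios — s1: -9/8 ≤ 0, skip; p: (3/4)/(3/8) = 2; q: -1/8 ≤ 0, skip.
Smallest ratio is 2 in the row of p, so p leaves.

p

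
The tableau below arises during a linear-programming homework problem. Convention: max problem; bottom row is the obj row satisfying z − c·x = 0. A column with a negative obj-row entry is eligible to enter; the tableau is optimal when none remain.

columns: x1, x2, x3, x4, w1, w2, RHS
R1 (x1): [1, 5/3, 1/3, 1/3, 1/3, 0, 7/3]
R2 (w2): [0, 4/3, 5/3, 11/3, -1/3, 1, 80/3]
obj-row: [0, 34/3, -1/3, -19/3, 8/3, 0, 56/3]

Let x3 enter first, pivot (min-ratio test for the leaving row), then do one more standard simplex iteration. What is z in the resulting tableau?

Ratio test on column x3 — row 1: (7/3)/(1/3) = 7; row 2: (80/3)/(5/3) = 16. Minimum is 7 at row 1 (x1 leaves); pivot element 1/3.
Pivot on row 1; the obj-row RHS becomes 56/3 − (-1/3)·7 = 21.
Next entering variable (most negative obj-row entry -6): x4.
Ratio test on column x4 — row 1: 7/1 = 7; row 2: 15/2 = 15/2. Minimum is 7 at row 1 (x3 leaves); pivot element 1.
After the second pivot the obj-row RHS is 21 − (-6)·7 = 63.

63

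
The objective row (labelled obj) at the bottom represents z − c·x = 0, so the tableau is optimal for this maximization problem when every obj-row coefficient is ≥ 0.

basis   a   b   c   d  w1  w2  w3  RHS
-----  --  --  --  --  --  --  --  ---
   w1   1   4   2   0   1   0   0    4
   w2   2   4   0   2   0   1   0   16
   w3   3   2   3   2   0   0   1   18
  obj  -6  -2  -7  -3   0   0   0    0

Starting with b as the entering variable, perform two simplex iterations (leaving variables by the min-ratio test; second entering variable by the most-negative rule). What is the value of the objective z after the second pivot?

Ratio test on column b — row 1: 4/4 = 1; row 2: 16/4 = 4; row 3: 18/2 = 9. Minimum is 1 at row 1 (w1 leaves); pivot element 4.
Pivot on row 1; the obj-row RHS becomes 0 − (-2)·1 = 2.
Next entering variable (most negative obj-row entry -6): c.
Ratio test on column c — row 1: 1/(1/2) = 2; row 2: entry -2 ≤ 0; row 3: 16/2 = 8. Minimum is 2 at row 1 (b leaves); pivot element 1/2.
After the second pivot the obj-row RHS is 2 − (-6)·2 = 14.

14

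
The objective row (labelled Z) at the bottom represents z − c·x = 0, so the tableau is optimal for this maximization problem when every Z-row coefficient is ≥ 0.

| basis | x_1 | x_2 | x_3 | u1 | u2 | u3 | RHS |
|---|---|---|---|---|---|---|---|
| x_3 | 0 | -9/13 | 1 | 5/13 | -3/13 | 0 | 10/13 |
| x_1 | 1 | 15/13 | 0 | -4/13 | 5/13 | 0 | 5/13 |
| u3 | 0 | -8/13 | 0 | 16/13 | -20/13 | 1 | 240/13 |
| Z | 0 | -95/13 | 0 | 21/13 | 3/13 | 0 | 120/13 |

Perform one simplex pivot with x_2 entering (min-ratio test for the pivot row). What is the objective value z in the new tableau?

35/3

Ratio test on column x_2 — row 1: entry -9/13 ≤ 0; row 2: (5/13)/(15/13) = 1/3; row 3: entry -8/13 ≤ 0. Minimum is 1/3 at row 2 (x_1 leaves); pivot element 15/13.
Pivot on row 2; the Z-row RHS becomes 120/13 − (-95/13)·(1/3) = 35/3.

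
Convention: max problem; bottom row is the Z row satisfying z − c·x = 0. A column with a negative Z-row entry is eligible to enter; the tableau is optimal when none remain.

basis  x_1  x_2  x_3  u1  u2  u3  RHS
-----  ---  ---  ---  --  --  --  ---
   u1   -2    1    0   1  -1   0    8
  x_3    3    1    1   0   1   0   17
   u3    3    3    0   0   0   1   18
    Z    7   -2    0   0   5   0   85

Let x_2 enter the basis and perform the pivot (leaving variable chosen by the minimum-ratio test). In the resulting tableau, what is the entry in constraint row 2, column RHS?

Ratio test on column x_2 — row 1: 8/1 = 8; row 2: 17/1 = 17; row 3: 18/3 = 6. Minimum is 6 at row 3 (u3 leaves); pivot element 3.
Divide row 3 by 3; eliminate column x_2 from the other rows.
Row 2 update in column RHS: 17 − 1·6 = 11.

11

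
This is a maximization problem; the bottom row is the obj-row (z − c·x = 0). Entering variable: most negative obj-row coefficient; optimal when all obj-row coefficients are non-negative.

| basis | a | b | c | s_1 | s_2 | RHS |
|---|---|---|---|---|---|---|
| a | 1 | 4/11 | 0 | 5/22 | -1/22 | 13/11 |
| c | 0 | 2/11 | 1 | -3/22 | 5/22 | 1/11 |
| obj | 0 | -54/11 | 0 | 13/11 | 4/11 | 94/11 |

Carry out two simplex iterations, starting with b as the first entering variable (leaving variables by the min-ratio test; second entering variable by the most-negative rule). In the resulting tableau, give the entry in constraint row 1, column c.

Ratio test on column b — row 1: (13/11)/(4/11) = 13/4; row 2: (1/11)/(2/11) = 1/2. Minimum is 1/2 at row 2 (c leaves); pivot element 2/11.
Divide row 2 by 2/11; eliminate column b from the other rows.
Second iteration: most negative obj-row entry is -5/2 in column s_1, so s_1 enters.
Ratio test on column s_1 — row 1: 1/(1/2) = 2; row 2: entry -3/4 ≤ 0. Minimum is 2 at row 1 (a leaves); pivot element 1/2.
Divide row 1 by 1/2; eliminate column s_1 from the other rows.
After both pivots, the entry at constraint row 1, column c is -4.

-4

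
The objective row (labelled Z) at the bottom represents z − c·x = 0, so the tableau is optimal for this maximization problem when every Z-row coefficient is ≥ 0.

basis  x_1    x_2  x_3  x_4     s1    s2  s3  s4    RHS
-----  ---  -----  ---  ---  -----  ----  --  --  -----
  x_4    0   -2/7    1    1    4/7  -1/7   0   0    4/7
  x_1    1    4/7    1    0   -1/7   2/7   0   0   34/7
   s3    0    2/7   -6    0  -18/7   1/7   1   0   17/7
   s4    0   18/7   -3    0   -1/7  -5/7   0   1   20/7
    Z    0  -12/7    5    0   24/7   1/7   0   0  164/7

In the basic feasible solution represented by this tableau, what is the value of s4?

s4 is basic (row 4); its value is the RHS of that row, 20/7.

20/7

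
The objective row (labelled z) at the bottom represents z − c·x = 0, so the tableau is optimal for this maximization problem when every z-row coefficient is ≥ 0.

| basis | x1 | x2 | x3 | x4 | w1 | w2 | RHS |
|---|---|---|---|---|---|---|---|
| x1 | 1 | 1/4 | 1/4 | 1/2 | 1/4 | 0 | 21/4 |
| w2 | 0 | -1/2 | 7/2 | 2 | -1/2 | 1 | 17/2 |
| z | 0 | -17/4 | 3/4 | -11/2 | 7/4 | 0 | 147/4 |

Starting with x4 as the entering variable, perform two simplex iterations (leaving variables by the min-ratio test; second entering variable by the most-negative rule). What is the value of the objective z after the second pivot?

107

Ratio test on column x4 — row 1: (21/4)/(1/2) = 21/2; row 2: (17/2)/2 = 17/4. Minimum is 17/4 at row 2 (w2 leaves); pivot element 2.
Pivot on row 2; the z-row RHS becomes 147/4 − (-11/2)·(17/4) = 481/8.
Next entering variable (most negative z-row entry -45/8): x2.
Ratio test on column x2 — row 1: (25/8)/(3/8) = 25/3; row 2: entry -1/4 ≤ 0. Minimum is 25/3 at row 1 (x1 leaves); pivot element 3/8.
After the second pivot the z-row RHS is 481/8 − (-45/8)·(25/3) = 107.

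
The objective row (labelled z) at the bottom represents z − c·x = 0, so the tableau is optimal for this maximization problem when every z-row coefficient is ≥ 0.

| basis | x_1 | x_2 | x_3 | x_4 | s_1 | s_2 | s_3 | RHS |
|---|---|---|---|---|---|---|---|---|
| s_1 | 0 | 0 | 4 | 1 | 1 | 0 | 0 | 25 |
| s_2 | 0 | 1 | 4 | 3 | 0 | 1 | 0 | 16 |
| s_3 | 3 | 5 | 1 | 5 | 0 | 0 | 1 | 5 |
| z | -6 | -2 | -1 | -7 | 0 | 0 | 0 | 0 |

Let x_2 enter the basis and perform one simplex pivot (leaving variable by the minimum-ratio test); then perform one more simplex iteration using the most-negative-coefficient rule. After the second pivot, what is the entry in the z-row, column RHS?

Ratio test on column x_2 — row 1: entry 0 ≤ 0; row 2: 16/1 = 16; row 3: 5/5 = 1. Minimum is 1 at row 3 (s_3 leaves); pivot element 5.
Divide row 3 by 5; eliminate column x_2 from the other rows.
Second iteration: most negative z-row entry is -5 in column x_4, so x_4 enters.
Ratio test on column x_4 — row 1: 25/1 = 25; row 2: 15/2 = 15/2; row 3: 1/1 = 1. Minimum is 1 at row 3 (x_2 leaves); pivot element 1.
Divide row 3 by 1; eliminate column x_4 from the other rows.
After both pivots, the entry at the z-row, column RHS is 7.

7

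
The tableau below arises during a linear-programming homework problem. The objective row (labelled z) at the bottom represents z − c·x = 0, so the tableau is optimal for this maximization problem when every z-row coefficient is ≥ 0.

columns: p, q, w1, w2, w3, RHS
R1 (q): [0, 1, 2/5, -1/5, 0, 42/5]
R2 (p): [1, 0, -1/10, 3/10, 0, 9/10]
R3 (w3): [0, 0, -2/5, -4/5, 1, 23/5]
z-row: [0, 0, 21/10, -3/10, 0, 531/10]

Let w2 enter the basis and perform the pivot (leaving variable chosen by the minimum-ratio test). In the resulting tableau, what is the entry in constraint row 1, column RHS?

Ratio test on column w2 — row 1: entry -1/5 ≤ 0; row 2: (9/10)/(3/10) = 3; row 3: entry -4/5 ≤ 0. Minimum is 3 at row 2 (p leaves); pivot element 3/10.
Divide row 2 by 3/10; eliminate column w2 from the other rows.
Row 1 update in column RHS: 42/5 − (-1/5)·3 = 9.

9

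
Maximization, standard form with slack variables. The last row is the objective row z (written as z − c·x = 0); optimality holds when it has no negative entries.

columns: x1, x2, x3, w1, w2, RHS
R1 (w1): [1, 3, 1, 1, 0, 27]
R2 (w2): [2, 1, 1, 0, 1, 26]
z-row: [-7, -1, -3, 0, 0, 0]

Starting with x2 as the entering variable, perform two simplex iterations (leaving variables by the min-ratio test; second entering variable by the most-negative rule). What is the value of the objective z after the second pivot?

Ratio test on column x2 — row 1: 27/3 = 9; row 2: 26/1 = 26. Minimum is 9 at row 1 (w1 leaves); pivot element 3.
Pivot on row 1; the z-row RHS becomes 0 − (-1)·9 = 9.
Next entering variable (most negative z-row entry -20/3): x1.
Ratio test on column x1 — row 1: 9/(1/3) = 27; row 2: 17/(5/3) = 51/5. Minimum is 51/5 at row 2 (w2 leaves); pivot element 5/3.
After the second pivot the z-row RHS is 9 − (-20/3)·(51/5) = 77.

77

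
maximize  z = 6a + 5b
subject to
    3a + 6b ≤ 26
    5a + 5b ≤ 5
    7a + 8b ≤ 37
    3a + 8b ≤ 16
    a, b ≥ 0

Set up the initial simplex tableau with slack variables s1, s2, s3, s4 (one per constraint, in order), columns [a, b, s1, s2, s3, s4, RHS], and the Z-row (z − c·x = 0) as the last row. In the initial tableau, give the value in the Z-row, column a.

-6

The Z-row carries the negated objective coefficients: the a entry is -6.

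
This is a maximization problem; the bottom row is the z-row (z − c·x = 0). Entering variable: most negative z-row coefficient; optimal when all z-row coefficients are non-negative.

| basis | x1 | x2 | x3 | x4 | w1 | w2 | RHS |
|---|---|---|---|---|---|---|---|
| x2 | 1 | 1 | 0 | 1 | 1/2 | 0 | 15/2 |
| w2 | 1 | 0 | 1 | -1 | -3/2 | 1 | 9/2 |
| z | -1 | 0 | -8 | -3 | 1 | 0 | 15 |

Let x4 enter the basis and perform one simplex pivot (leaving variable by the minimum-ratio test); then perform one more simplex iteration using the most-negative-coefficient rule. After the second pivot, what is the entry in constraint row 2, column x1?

Ratio test on column x4 — row 1: (15/2)/1 = 15/2; row 2: entry -1 ≤ 0. Minimum is 15/2 at row 1 (x2 leaves); pivot element 1.
Divide row 1 by 1; eliminate column x4 from the other rows.
Second iteration: most negative z-row entry is -8 in column x3, so x3 enters.
Ratio test on column x3 — row 1: entry 0 ≤ 0; row 2: 12/1 = 12. Minimum is 12 at row 2 (w2 leaves); pivot element 1.
Divide row 2 by 1; eliminate column x3 from the other rows.
After both pivots, the entry at constraint row 2, column x1 is 2.

2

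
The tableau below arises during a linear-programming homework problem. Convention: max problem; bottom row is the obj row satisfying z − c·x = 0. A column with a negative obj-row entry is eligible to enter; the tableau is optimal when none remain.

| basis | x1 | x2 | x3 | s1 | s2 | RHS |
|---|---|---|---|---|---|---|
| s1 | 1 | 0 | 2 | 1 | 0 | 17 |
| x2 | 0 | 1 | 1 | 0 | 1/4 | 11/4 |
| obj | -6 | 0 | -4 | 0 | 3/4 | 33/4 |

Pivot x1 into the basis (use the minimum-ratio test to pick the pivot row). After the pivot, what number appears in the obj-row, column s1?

Ratio test on column x1 — row 1: 17/1 = 17; row 2: entry 0 ≤ 0. Minimum is 17 at row 1 (s1 leaves); pivot element 1.
Divide row 1 by 1; eliminate column x1 from the other rows.
obj-row update in column s1: 0 − (-6)·1 = 6.

6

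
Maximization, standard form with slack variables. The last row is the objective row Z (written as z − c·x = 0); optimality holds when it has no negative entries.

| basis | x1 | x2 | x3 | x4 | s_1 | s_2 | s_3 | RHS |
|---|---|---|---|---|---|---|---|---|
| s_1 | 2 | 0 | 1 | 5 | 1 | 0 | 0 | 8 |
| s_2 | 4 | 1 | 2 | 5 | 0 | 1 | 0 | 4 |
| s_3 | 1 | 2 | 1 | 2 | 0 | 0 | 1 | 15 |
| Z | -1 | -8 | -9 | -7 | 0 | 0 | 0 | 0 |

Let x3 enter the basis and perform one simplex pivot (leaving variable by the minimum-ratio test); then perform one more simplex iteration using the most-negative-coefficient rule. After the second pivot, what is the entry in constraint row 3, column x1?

-7

Ratio test on column x3 — row 1: 8/1 = 8; row 2: 4/2 = 2; row 3: 15/1 = 15. Minimum is 2 at row 2 (s_2 leaves); pivot element 2.
Divide row 2 by 2; eliminate column x3 from the other rows.
Second iteration: most negative Z-row entry is -7/2 in column x2, so x2 enters.
Ratio test on column x2 — row 1: entry -1/2 ≤ 0; row 2: 2/(1/2) = 4; row 3: 13/(3/2) = 26/3. Minimum is 4 at row 2 (x3 leaves); pivot element 1/2.
Divide row 2 by 1/2; eliminate column x2 from the other rows.
After both pivots, the entry at constraint row 3, column x1 is -7.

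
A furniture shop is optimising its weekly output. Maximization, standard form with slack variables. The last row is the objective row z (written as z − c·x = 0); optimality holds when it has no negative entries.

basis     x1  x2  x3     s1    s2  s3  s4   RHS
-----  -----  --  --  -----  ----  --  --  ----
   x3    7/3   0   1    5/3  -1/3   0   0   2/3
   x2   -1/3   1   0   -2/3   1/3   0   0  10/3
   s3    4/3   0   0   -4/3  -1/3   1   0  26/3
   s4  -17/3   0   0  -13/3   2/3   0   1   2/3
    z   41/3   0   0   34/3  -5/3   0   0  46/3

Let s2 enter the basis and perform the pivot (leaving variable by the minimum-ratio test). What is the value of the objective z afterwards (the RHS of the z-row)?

Ratio test on column s2 — row 1: entry -1/3 ≤ 0; row 2: (10/3)/(1/3) = 10; row 3: entry -1/3 ≤ 0; row 4: (2/3)/(2/3) = 1. Minimum is 1 at row 4 (s4 leaves); pivot element 2/3.
Pivot on row 4; the z-row RHS becomes 46/3 − (-5/3)·1 = 17.

17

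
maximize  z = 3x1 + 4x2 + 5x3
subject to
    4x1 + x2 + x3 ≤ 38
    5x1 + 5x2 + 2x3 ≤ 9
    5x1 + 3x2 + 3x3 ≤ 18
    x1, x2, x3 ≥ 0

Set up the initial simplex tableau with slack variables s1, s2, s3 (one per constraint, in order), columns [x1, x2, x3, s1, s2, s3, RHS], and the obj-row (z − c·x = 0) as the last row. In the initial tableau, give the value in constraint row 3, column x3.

3

Constraint 3 has coefficient 3 on x3.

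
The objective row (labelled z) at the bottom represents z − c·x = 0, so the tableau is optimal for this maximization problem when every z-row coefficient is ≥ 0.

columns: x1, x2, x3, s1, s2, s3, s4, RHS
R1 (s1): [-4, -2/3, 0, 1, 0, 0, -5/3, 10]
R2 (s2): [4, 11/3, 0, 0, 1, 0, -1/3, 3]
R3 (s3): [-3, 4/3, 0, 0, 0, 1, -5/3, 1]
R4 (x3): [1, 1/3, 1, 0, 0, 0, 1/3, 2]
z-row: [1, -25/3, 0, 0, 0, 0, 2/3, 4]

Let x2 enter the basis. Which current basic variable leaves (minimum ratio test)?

Column x2 entries and ratios — s1: -2/3 ≤ 0, skip; s2: 3/(11/3) = 9/11; s3: 1/(4/3) = 3/4; x3: 2/(1/3) = 6.
Smallest ratio is 3/4 in the row of s3, so s3 leaves.

s3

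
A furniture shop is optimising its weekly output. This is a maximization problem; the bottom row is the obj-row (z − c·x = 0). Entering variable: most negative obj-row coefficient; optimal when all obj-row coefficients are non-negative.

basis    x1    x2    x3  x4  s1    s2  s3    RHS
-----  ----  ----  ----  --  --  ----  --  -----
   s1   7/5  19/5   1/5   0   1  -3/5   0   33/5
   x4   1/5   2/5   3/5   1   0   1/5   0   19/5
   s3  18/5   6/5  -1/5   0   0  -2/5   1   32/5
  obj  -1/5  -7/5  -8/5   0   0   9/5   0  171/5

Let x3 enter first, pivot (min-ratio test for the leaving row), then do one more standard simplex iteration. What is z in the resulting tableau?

493/11

Ratio test on column x3 — row 1: (33/5)/(1/5) = 33; row 2: (19/5)/(3/5) = 19/3; row 3: entry -1/5 ≤ 0. Minimum is 19/3 at row 2 (x4 leaves); pivot element 3/5.
Pivot on row 2; the obj-row RHS becomes 171/5 − (-8/5)·(19/3) = 133/3.
Next entering variable (most negative obj-row entry -1/3): x2.
Ratio test on column x2 — row 1: (16/3)/(11/3) = 16/11; row 2: (19/3)/(2/3) = 19/2; row 3: (23/3)/(4/3) = 23/4. Minimum is 16/11 at row 1 (s1 leaves); pivot element 11/3.
After the second pivot the obj-row RHS is 133/3 − (-1/3)·(16/11) = 493/11.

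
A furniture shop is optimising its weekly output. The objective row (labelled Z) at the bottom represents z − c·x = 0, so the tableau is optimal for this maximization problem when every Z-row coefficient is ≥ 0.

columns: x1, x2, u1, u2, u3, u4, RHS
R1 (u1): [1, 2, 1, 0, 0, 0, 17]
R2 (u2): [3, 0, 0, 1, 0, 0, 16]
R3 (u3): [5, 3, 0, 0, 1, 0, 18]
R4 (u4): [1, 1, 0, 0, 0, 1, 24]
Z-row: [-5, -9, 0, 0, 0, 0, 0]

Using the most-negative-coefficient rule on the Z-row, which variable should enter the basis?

Negative Z-row entries: x1: -5, x2: -9.
The most negative is -9 in column x2, so x2 enters.

x2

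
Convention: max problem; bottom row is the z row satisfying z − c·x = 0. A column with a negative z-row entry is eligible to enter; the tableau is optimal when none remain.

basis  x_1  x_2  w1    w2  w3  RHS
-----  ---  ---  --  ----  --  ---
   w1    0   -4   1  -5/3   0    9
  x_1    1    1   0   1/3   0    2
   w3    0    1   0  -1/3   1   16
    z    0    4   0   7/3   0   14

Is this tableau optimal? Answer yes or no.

yes

Every z-row coefficient is ≥ 0, so the tableau is optimal.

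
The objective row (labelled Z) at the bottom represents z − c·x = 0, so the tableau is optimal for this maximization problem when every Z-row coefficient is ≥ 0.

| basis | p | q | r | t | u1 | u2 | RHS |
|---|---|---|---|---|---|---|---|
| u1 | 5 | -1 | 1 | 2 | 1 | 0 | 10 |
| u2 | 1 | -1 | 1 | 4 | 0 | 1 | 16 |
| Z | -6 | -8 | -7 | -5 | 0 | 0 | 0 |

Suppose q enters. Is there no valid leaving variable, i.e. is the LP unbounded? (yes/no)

Every constraint-row entry in column q is ≤ 0, so increasing q is unbounded.

yes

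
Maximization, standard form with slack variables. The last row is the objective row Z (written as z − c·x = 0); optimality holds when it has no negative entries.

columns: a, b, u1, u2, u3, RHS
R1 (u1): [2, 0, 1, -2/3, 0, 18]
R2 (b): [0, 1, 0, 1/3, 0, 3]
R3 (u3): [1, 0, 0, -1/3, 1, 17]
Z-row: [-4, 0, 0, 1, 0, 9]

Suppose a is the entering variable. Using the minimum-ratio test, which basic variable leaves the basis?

u1

Column a entries and ratios — u1: 18/2 = 9; b: 0 ≤ 0, skip; u3: 17/1 = 17.
Smallest ratio is 9 in the row of u1, so u1 leaves.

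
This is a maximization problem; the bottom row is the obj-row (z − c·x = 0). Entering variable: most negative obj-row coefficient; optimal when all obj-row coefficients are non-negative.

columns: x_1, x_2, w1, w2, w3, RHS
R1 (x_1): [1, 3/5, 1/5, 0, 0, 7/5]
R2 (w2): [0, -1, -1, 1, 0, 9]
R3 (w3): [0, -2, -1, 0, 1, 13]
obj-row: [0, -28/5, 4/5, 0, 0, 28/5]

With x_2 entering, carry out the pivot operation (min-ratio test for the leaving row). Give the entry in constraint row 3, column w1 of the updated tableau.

-1/3

Ratio test on column x_2 — row 1: (7/5)/(3/5) = 7/3; row 2: entry -1 ≤ 0; row 3: entry -2 ≤ 0. Minimum is 7/3 at row 1 (x_1 leaves); pivot element 3/5.
Divide row 1 by 3/5; eliminate column x_2 from the other rows.
Row 3 update in column w1: -1 − (-2)·(1/3) = -1/3.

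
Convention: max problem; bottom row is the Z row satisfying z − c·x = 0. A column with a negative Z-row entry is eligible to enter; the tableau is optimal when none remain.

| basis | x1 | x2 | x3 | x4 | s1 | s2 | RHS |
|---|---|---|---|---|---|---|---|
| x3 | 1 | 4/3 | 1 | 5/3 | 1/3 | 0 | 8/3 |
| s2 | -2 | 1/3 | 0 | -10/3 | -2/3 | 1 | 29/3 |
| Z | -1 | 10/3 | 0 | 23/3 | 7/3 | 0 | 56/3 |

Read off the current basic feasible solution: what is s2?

s2 is basic (row 2); its value is the RHS of that row, 29/3.

29/3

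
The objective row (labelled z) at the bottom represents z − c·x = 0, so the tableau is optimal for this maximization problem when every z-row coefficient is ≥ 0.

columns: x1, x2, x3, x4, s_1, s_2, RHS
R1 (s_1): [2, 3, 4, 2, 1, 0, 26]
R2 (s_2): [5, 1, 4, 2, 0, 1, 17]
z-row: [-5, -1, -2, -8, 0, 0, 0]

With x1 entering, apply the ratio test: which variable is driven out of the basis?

s_2

Column x1 entries and ratios — s_1: 26/2 = 13; s_2: 17/5 = 17/5.
Smallest ratio is 17/5 in the row of s_2, so s_2 leaves.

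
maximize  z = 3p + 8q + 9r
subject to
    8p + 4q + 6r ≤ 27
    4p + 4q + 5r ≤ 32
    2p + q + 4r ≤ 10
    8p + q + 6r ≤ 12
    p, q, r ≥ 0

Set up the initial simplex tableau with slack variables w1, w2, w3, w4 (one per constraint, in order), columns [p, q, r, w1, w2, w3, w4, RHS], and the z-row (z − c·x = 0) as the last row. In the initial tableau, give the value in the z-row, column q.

The z-row carries the negated objective coefficients: the q entry is -8.

-8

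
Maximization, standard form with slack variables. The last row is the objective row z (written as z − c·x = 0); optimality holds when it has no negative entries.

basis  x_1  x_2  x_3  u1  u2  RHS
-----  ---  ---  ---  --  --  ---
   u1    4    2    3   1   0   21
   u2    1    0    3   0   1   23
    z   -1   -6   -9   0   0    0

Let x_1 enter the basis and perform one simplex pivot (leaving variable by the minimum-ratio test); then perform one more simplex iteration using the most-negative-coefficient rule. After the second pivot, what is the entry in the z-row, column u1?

3

Ratio test on column x_1 — row 1: 21/4 = 21/4; row 2: 23/1 = 23. Minimum is 21/4 at row 1 (u1 leaves); pivot element 4.
Divide row 1 by 4; eliminate column x_1 from the other rows.
Second iteration: most negative z-row entry is -33/4 in column x_3, so x_3 enters.
Ratio test on column x_3 — row 1: (21/4)/(3/4) = 7; row 2: (71/4)/(9/4) = 71/9. Minimum is 7 at row 1 (x_1 leaves); pivot element 3/4.
Divide row 1 by 3/4; eliminate column x_3 from the other rows.
After both pivots, the entry at the z-row, column u1 is 3.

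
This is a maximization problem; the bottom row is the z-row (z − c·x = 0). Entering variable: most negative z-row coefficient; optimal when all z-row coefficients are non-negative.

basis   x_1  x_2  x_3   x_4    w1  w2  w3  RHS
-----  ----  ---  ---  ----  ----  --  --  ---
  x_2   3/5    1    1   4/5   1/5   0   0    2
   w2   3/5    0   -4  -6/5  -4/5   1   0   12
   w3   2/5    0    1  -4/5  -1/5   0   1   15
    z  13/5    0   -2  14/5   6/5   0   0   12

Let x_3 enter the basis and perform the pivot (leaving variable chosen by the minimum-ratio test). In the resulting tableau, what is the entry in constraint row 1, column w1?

Ratio test on column x_3 — row 1: 2/1 = 2; row 2: entry -4 ≤ 0; row 3: 15/1 = 15. Minimum is 2 at row 1 (x_2 leaves); pivot element 1.
Divide row 1 by 1; eliminate column x_3 from the other rows.
In the new row 1, the w1 entry is the old entry divided by the pivot: (1/5)/1 = 1/5.

1/5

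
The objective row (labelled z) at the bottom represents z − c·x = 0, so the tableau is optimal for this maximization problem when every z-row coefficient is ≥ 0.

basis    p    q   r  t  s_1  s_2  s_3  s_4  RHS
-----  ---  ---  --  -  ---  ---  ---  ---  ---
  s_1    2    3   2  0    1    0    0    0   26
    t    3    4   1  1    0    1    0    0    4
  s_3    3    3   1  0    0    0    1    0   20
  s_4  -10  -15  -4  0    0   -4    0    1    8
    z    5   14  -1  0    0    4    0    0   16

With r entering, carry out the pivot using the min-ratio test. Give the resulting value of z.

Ratio test on column r — row 1: 26/2 = 13; row 2: 4/1 = 4; row 3: 20/1 = 20; row 4: entry -4 ≤ 0. Minimum is 4 at row 2 (t leaves); pivot element 1.
Pivot on row 2; the z-row RHS becomes 16 − (-1)·4 = 20.

20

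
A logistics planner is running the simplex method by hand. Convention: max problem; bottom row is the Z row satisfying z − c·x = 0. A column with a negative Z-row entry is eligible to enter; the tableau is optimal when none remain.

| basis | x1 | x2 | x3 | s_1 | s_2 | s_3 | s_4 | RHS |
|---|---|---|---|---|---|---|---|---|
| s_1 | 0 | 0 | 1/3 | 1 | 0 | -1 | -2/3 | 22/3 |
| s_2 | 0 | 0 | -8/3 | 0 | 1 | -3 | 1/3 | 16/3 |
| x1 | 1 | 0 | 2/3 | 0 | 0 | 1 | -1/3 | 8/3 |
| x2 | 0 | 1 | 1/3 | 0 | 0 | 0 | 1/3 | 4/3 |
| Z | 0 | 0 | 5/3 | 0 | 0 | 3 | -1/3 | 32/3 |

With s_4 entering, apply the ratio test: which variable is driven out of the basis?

x2

Column s_4 entries and ratios — s_1: -2/3 ≤ 0, skip; s_2: (16/3)/(1/3) = 16; x1: -1/3 ≤ 0, skip; x2: (4/3)/(1/3) = 4.
Smallest ratio is 4 in the row of x2, so x2 leaves.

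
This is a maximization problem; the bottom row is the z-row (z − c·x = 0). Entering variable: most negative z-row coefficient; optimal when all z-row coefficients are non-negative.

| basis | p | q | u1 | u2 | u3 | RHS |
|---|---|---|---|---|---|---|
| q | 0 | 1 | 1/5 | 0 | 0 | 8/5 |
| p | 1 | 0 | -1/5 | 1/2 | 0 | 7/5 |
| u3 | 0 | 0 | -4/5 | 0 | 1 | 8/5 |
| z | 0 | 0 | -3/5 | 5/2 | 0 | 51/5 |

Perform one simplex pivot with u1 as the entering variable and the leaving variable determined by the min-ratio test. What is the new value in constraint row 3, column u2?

0

Ratio test on column u1 — row 1: (8/5)/(1/5) = 8; row 2: entry -1/5 ≤ 0; row 3: entry -4/5 ≤ 0. Minimum is 8 at row 1 (q leaves); pivot element 1/5.
Divide row 1 by 1/5; eliminate column u1 from the other rows.
Row 3 update in column u2: 0 − (-4/5)·0 = 0.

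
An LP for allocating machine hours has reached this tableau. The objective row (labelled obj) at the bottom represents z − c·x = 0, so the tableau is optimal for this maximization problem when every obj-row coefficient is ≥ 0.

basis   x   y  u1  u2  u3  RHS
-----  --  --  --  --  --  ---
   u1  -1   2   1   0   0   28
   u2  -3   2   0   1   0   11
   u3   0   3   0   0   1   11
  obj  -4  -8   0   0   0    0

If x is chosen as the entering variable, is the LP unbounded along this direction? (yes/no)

yes

Every constraint-row entry in column x is ≤ 0, so increasing x is unbounded.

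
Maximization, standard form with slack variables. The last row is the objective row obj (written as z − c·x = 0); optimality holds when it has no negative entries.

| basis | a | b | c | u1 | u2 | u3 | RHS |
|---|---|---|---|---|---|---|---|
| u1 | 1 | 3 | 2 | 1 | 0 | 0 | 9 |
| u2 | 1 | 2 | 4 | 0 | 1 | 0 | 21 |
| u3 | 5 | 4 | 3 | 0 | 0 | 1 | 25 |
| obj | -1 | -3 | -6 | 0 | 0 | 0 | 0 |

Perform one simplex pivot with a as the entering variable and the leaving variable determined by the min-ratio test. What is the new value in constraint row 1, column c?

7/5

Ratio test on column a — row 1: 9/1 = 9; row 2: 21/1 = 21; row 3: 25/5 = 5. Minimum is 5 at row 3 (u3 leaves); pivot element 5.
Divide row 3 by 5; eliminate column a from the other rows.
Row 1 update in column c: 2 − 1·(3/5) = 7/5.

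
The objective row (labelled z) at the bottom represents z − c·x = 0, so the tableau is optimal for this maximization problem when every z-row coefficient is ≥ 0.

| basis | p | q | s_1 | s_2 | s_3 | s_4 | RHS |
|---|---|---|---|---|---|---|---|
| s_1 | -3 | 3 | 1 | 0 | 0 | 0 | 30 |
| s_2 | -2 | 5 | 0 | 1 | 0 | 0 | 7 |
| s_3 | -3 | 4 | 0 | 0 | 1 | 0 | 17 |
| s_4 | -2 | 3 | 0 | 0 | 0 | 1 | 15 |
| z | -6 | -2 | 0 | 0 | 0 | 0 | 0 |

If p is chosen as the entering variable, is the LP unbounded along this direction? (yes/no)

Every constraint-row entry in column p is ≤ 0, so increasing p is unbounded.

yes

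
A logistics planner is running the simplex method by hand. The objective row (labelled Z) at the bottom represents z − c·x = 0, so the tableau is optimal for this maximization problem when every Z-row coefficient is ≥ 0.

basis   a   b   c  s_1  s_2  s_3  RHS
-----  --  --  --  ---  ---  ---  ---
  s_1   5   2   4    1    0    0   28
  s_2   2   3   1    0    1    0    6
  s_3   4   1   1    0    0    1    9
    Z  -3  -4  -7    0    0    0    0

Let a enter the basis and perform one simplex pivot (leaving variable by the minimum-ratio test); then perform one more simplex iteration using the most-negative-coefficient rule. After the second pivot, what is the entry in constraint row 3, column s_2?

Ratio test on column a — row 1: 28/5 = 28/5; row 2: 6/2 = 3; row 3: 9/4 = 9/4. Minimum is 9/4 at row 3 (s_3 leaves); pivot element 4.
Divide row 3 by 4; eliminate column a from the other rows.
Second iteration: most negative Z-row entry is -25/4 in column c, so c enters.
Ratio test on column c — row 1: (67/4)/(11/4) = 67/11; row 2: (3/2)/(1/2) = 3; row 3: (9/4)/(1/4) = 9. Minimum is 3 at row 2 (s_2 leaves); pivot element 1/2.
Divide row 2 by 1/2; eliminate column c from the other rows.
After both pivots, the entry at constraint row 3, column s_2 is -1/2.

-1/2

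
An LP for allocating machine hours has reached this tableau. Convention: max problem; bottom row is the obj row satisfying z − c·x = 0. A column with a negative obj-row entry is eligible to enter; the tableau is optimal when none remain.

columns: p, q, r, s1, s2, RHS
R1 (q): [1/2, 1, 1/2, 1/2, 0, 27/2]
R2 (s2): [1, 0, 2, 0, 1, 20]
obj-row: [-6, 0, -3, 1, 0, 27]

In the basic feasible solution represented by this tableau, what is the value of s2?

s2 is basic (row 2); its value is the RHS of that row, 20.

20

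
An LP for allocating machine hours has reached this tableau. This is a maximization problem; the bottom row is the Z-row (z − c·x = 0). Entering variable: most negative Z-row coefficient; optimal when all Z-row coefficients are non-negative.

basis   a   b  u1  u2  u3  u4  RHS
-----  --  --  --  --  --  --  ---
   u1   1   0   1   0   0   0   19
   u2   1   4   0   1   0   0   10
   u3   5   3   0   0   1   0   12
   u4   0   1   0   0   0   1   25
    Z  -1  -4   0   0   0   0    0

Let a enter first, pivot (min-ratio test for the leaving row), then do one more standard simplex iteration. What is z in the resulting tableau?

Ratio test on column a — row 1: 19/1 = 19; row 2: 10/1 = 10; row 3: 12/5 = 12/5; row 4: entry 0 ≤ 0. Minimum is 12/5 at row 3 (u3 leaves); pivot element 5.
Pivot on row 3; the Z-row RHS becomes 0 − (-1)·(12/5) = 12/5.
Next entering variable (most negative Z-row entry -17/5): b.
Ratio test on column b — row 1: entry -3/5 ≤ 0; row 2: (38/5)/(17/5) = 38/17; row 3: (12/5)/(3/5) = 4; row 4: 25/1 = 25. Minimum is 38/17 at row 2 (u2 leaves); pivot element 17/5.
After the second pivot the Z-row RHS is 12/5 − (-17/5)·(38/17) = 10.

10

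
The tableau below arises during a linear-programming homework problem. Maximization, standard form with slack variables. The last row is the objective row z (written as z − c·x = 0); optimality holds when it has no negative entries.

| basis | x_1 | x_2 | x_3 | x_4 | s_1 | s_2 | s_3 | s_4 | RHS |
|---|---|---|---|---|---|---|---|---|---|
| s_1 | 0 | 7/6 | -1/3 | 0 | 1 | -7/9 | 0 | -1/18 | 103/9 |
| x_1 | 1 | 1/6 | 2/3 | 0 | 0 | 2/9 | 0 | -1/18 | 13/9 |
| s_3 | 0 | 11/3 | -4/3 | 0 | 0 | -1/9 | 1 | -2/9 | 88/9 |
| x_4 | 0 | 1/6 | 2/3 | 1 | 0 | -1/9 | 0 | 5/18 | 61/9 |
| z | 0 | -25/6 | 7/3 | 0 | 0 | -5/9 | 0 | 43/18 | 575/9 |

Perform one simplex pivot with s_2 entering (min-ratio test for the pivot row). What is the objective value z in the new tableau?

Ratio test on column s_2 — row 1: entry -7/9 ≤ 0; row 2: (13/9)/(2/9) = 13/2; row 3: entry -1/9 ≤ 0; row 4: entry -1/9 ≤ 0. Minimum is 13/2 at row 2 (x_1 leaves); pivot element 2/9.
Pivot on row 2; the z-row RHS becomes 575/9 − (-5/9)·(13/2) = 135/2.

135/2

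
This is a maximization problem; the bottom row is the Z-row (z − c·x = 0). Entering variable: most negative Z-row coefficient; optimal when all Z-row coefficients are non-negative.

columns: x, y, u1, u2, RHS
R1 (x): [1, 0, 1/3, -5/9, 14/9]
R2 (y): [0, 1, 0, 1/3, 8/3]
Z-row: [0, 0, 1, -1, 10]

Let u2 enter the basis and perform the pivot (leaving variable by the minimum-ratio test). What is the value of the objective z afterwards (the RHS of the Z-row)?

Ratio test on column u2 — row 1: entry -5/9 ≤ 0; row 2: (8/3)/(1/3) = 8. Minimum is 8 at row 2 (y leaves); pivot element 1/3.
Pivot on row 2; the Z-row RHS becomes 10 − (-1)·8 = 18.

18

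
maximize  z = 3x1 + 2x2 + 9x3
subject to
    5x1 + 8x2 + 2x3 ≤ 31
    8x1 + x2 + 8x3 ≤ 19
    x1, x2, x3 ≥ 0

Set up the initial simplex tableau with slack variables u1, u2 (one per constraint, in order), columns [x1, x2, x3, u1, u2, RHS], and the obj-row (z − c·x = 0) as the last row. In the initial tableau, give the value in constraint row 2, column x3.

Constraint 2 has coefficient 8 on x3.

8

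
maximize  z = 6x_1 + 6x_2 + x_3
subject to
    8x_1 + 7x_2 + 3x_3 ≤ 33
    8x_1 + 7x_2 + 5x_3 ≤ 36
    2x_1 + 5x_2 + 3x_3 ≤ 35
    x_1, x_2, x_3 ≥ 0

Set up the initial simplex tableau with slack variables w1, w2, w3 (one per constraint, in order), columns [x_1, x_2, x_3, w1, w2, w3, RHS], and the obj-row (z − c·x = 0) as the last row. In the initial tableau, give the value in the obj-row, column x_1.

-6

The obj-row carries the negated objective coefficients: the x_1 entry is -6.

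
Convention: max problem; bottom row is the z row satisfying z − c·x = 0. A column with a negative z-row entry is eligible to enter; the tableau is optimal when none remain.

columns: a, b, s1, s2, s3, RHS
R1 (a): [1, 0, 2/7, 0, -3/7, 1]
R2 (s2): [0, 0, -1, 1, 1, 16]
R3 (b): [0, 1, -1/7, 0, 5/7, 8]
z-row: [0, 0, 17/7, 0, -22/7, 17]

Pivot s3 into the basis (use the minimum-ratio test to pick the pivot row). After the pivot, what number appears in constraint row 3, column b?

Ratio test on column s3 — row 1: entry -3/7 ≤ 0; row 2: 16/1 = 16; row 3: 8/(5/7) = 56/5. Minimum is 56/5 at row 3 (b leaves); pivot element 5/7.
Divide row 3 by 5/7; eliminate column s3 from the other rows.
In the new row 3, the b entry is the old entry divided by the pivot: 1/(5/7) = 7/5.

7/5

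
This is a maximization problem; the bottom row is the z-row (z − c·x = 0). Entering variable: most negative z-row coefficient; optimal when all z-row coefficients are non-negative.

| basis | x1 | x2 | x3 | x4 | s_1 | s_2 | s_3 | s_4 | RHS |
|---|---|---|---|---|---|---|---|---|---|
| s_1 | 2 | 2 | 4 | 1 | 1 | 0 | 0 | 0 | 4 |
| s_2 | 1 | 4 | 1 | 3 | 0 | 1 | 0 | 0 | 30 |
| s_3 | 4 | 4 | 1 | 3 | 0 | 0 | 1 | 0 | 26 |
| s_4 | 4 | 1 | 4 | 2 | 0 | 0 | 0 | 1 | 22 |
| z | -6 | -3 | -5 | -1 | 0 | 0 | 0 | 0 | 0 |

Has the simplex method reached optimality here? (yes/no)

no

The z-row has a negative entry -6 in column x1, so it is not optimal.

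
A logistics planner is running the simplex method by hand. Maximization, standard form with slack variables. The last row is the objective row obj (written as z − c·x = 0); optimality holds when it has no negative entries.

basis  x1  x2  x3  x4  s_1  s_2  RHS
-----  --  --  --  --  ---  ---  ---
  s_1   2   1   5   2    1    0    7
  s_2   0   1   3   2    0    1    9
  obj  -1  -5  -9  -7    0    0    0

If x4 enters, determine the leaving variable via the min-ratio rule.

s_1

Column x4 entries and ratios — s_1: 7/2 = 7/2; s_2: 9/2 = 9/2.
Smallest ratio is 7/2 in the row of s_1, so s_1 leaves.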